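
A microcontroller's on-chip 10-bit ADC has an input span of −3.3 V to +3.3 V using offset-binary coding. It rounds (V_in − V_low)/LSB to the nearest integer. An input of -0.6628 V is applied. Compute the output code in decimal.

code 409

Full-scale span = 6.6 V; LSB = 6.6/2^10 = 6.445 mV.
(-0.6628 − (−3.3)) / 0.00644531 = 409.166 LSBs.
round(409.166) = 409.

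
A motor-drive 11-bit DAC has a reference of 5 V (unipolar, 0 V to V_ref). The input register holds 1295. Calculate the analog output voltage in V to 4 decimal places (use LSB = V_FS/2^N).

LSB = 5 V / 2^11 = 2.441 mV.
V_out = 0 + 1295 × 0.00244141 V = 3.16162 V.

3.1616 V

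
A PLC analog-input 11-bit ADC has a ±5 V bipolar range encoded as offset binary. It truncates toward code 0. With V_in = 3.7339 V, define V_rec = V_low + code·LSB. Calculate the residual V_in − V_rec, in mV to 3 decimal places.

LSB = 10/2^11 = 4.883 mV.
(3.7339 − (−5))/0.00488281 = 1788.7027; ⌊·⌋ gives code 1788.
Reconstructed: 3.7304688 V.
V_in − V_rec = 0.00343125 V = 3.431 mV.

3.431 mV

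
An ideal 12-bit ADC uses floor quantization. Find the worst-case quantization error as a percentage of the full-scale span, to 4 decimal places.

0.0244 %

Truncating → worst-case error = 1 LSB = V_FS/2^12, so 100/4096 = 0.0244141 % of full scale.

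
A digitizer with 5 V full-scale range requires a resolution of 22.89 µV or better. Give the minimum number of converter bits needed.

18 bits

Number of steps required ≥ 5 V / 22.89 µV = 218436.00.
Need 2^N ≥ 218436.00; 2^17 = 131072, 2^18 = 262144.
Minimum N = 18.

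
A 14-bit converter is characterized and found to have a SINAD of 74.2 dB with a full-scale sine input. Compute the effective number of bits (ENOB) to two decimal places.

ENOB = (SINAD − 1.76) / 6.02 = (74.2 − 1.76)/6.02 = 12.033.

12.03 bits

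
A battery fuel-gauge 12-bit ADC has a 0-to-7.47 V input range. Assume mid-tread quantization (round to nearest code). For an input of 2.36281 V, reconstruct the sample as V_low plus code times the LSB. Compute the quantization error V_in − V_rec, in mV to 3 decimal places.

Step size: 7.47 V ÷ 2^12 = 1.824 mV.
Scaled input = 1295.5917 LSBs, so code = 1296.
Reconstructed: 2.3635547 V.
Difference: -0.000744688 V → -0.745 mV.

-0.745 mV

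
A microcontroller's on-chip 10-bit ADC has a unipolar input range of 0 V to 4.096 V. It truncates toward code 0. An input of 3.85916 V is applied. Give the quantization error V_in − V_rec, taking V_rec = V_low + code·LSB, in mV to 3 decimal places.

3.160 mV

LSB = 4.096/2^10 = 4.000 mV.
(3.85916 − 0)/0.004 = 964.7900; ⌊·⌋ gives code 964.
V_rec = 0 + 964·0.004 = 3.856 V.
V_in − V_rec = 0.00316 V = 3.160 mV.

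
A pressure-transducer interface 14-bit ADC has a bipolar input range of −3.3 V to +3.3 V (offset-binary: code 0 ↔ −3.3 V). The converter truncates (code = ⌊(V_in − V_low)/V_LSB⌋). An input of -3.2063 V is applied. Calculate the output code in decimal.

With 16384 levels over 6.6 V, one step is 402.83 µV.
Input sits at 232.603 steps above V_low.
⌊·⌋(232.603) = 232.

code 232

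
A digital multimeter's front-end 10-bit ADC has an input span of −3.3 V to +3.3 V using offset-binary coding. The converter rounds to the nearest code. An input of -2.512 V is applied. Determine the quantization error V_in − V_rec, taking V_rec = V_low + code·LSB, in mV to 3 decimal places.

LSB = 6.6/2^10 = 6.445 mV.
(V_in − V_low)/LSB = (-2.512 − (−3.3))/0.00644531 = 122.2594 → code 122 (round).
V_rec = (−3.3) + 122·0.00644531 = -2.5136719 V.
V_in − V_rec = 0.00167187 V = 1.672 mV.

1.672 mV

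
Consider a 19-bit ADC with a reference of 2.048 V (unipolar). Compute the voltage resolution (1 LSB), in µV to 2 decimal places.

Full-scale span = 2.048 V.
LSB = 2.048 / 2^19 = 2.048 / 524288 = 3.90625e-06 V = 3.91 µV.

3.91 µV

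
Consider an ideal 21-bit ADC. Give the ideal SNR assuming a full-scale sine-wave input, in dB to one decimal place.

128.2 dB

SNR ≈ 6.02·N + 1.76 dB = 6.02·21 + 1.76 = 128.18 dB.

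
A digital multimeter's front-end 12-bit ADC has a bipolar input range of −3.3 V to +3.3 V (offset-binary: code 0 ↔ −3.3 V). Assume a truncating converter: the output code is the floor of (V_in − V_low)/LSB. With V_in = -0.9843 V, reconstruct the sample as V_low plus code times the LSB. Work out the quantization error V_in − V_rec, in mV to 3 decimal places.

0.221 mV

One LSB is 6.6 V / 4096 = 1.611 mV.
(-0.9843 − (−3.3))/0.00161133 = 1437.1375; ⌊·⌋ gives code 1437.
Code 1437 maps back to (−3.3) + 1437×0.00161133 V = -0.98452148 V.
V_in − V_rec = 0.000221484 V = 0.221 mV.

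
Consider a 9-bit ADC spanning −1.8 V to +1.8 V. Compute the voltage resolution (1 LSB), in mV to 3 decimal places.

7.031 mV

Full-scale span = 3.6 V.
LSB = 3.6 / 2^9 = 3.6 / 512 = 0.00703125 V = 7.031 mV.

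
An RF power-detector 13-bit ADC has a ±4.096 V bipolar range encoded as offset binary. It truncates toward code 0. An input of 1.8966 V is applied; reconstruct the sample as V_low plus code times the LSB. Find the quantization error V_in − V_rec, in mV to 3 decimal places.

One LSB is 8.192 V / 8192 = 1.000 mV.
(1.8966 − (−4.096))/0.001 = 5992.6000; ⌊·⌋ gives code 5992.
Code 5992 maps back to (−4.096) + 5992×0.001 V = 1.896 V.
Error = 1.8966 − 1.896 = 0.0006 V = 0.600 mV.

0.600 mV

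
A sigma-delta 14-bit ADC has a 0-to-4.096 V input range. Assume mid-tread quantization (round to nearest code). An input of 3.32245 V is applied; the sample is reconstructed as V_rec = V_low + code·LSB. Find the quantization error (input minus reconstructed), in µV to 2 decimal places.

-50.00 µV

LSB = 4.096/2^14 = 250.00 µV.
Scaled input = 13289.8000 LSBs, so code = 13290.
Code 13290 maps back to 0 + 13290×0.00025 V = 3.3225 V.
V_in − V_rec = -5e-05 V = -50.00 µV.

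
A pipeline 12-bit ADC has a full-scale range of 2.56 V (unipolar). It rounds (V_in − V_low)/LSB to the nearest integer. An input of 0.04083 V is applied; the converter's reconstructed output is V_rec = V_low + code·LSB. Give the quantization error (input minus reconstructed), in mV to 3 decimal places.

Step size: 2.56 V ÷ 2^12 = 0.625 mV.
Scaled input = 65.3280 LSBs, so code = 65.
Code 65 maps back to 0 + 65×0.000625 V = 0.040625 V.
Error = 0.04083 − 0.040625 = 0.000205 V = 0.205 mV.

0.205 mV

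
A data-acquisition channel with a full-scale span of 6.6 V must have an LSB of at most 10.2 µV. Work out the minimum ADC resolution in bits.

20 bits

Number of steps required ≥ 6.6 V / 10.2 µV = 647058.82.
Need 2^N ≥ 647058.82; 2^19 = 524288, 2^20 = 1048576.
Minimum N = 20.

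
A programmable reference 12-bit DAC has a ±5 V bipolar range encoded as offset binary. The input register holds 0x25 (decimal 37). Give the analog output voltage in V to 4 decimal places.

LSB = 10 V / 2^12 = 2.441 mV.
Code 0x25 = 37 decimal.
V_out = (−5) + 37 × 0.00244141 V = -4.90967 V.

-4.9097 V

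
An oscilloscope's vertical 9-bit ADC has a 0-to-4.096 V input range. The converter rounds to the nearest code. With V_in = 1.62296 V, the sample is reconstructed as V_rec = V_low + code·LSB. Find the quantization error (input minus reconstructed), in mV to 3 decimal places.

-1.040 mV

Step size: 4.096 V ÷ 2^9 = 8.000 mV.
Scaled input = 202.8700 LSBs, so code = 203.
V_rec = 0 + 203·0.008 = 1.624 V.
V_in − V_rec = -0.00104 V = -1.040 mV.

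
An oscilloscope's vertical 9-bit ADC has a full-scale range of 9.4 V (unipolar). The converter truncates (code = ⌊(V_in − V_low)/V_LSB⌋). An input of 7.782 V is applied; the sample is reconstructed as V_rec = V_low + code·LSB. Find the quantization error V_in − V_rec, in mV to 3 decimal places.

15.984 mV

Step size: 9.4 V ÷ 2^9 = 18.359 mV.
(7.782 − 0)/0.0183594 = 423.8706; ⌊·⌋ gives code 423.
Reconstructed: 7.7660156 V.
Error = 7.782 − 7.7660156 = 0.0159844 V = 15.984 mV.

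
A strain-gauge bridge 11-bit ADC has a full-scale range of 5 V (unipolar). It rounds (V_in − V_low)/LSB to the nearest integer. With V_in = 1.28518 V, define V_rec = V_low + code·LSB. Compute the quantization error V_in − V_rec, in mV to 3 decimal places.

One LSB is 5 V / 2048 = 2.441 mV.
(V_in − V_low)/LSB = (1.28518 − 0)/0.00244141 = 526.4097 → code 526 (round).
V_rec = 0 + 526·0.00244141 = 1.2841797 V.
Error = 1.28518 − 1.2841797 = 0.00100031 V = 1.000 mV.

1.000 mV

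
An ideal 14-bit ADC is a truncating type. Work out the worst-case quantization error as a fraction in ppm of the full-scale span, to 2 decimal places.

61.04 ppm

Truncating → worst-case error = 1 LSB = V_FS/2^14, so 1e+06/16384 = 61.0352 ppm of full scale.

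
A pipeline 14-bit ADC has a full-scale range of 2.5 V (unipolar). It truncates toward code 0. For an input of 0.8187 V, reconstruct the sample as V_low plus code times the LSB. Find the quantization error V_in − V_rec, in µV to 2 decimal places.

65.97 µV

Step size: 2.5 V ÷ 2^14 = 152.59 µV.
Scaled input = 5365.4323 LSBs, so code = 5365.
Code 5365 maps back to 0 + 5365×0.000152588 V = 0.81863403 V.
V_in − V_rec = 6.59668e-05 V = 65.97 µV.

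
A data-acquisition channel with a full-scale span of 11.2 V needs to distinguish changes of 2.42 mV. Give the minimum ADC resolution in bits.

13 bits

Number of steps required ≥ 11.2 V / 2.42 mV = 4628.10.
Need 2^N ≥ 4628.10; 2^12 = 4096, 2^13 = 8192.
Minimum N = 13.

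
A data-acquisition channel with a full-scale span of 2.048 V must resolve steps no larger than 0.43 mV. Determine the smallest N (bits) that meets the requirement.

Number of steps required ≥ 2.048 V / 0.43 mV = 4762.79.
Need 2^N ≥ 4762.79; 2^12 = 4096, 2^13 = 8192.
Minimum N = 13.

13 bits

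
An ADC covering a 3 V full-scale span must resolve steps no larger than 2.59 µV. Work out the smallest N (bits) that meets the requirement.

Number of steps required ≥ 3 V / 2.59 µV = 1158301.16.
Need 2^N ≥ 1158301.16; 2^20 = 1048576, 2^21 = 2097152.
Minimum N = 21.

21 bits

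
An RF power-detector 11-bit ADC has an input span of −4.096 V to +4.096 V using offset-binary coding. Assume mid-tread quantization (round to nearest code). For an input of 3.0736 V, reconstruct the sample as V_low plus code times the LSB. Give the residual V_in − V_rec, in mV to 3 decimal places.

1.600 mV

Step size: 8.192 V ÷ 2^11 = 4.000 mV.
Scaled input = 1792.4000 LSBs, so code = 1792.
Code 1792 maps back to (−4.096) + 1792×0.004 V = 3.072 V.
V_in − V_rec = 0.0016 V = 1.600 mV.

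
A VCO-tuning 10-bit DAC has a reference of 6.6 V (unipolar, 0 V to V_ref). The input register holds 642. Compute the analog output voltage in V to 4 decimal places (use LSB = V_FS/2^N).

LSB = 6.6 V / 2^10 = 6.445 mV.
V_out = 0 + 642 × 0.00644531 V = 4.13789 V.

4.1379 V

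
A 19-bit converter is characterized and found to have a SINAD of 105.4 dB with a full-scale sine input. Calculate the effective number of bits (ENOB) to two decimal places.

ENOB = (SINAD − 1.76) / 6.02 = (105.4 − 1.76)/6.02 = 17.216.

17.22 bits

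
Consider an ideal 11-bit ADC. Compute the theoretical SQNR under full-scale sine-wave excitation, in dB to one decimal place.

68.0 dB

SNR ≈ 6.02·N + 1.76 dB = 6.02·11 + 1.76 = 67.98 dB.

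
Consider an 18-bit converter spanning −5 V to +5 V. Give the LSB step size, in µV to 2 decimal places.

38.15 µV

Full-scale span = 10 V.
LSB = 10 / 2^18 = 10 / 262144 = 3.8147e-05 V = 38.15 µV.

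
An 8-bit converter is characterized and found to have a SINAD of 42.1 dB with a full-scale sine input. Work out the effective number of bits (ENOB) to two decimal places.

6.70 bits

ENOB = (SINAD − 1.76) / 6.02 = (42.1 − 1.76)/6.02 = 6.701.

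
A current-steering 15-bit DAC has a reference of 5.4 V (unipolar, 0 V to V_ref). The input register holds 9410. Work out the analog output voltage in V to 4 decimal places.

1.5507 V

LSB = 5.4 V / 2^15 = 164.79 µV.
V_out = 0 + 9410 × 0.000164795 V = 1.55072 V.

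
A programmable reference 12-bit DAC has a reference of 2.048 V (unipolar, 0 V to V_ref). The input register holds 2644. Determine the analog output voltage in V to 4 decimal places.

1.3220 V

LSB = 2.048 V / 2^12 = 0.500 mV.
V_out = 0 + 2644 × 0.0005 V = 1.322 V.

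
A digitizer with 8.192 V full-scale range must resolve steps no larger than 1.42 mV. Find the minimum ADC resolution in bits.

Number of steps required ≥ 8.192 V / 1.42 mV = 5769.01.
Need 2^N ≥ 5769.01; 2^12 = 4096, 2^13 = 8192.
Minimum N = 13.

13 bits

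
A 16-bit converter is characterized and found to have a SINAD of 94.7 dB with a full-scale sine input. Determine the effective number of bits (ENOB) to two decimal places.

15.44 bits

ENOB = (SINAD − 1.76) / 6.02 = (94.7 − 1.76)/6.02 = 15.439.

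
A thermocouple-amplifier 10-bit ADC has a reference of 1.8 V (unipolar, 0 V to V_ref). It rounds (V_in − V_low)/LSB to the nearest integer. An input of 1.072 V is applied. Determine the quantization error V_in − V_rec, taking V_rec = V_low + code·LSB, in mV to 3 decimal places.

One LSB is 1.8 V / 1024 = 1.758 mV.
(V_in − V_low)/LSB = (1.072 − 0)/0.00175781 = 609.8489 → code 610 (round).
Reconstructed: 1.0722656 V.
Difference: -0.000265625 V → -0.266 mV.

-0.266 mV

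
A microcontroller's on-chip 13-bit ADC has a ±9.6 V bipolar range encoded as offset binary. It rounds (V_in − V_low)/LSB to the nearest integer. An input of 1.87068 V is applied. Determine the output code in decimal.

code 4894

Full-scale span = 19.2 V; LSB = 19.2/2^13 = 2.344 mV.
(V_in − V_low)/LSB = (1.87068 − (−9.6)) / 0.00234375 = 4894.157.
Round → code 4894.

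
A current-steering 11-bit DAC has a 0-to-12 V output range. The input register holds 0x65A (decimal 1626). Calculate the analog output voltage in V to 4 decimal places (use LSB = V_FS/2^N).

LSB = 12 V / 2^11 = 5.859 mV.
Code 0x65A = 1626 decimal.
V_out = 0 + 1626 × 0.00585938 V = 9.52734 V.

9.5273 V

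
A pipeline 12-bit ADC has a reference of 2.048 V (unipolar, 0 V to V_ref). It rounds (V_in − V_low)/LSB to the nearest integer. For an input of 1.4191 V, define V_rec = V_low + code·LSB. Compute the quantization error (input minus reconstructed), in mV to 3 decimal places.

0.100 mV

One LSB is 2.048 V / 4096 = 0.500 mV.
(1.4191 − 0)/0.0005 = 2838.2000; round gives code 2838.
Code 2838 maps back to 0 + 2838×0.0005 V = 1.419 V.
V_in − V_rec = 0.0001 V = 0.100 mV.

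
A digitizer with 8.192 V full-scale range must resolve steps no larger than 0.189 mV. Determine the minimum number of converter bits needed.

Number of steps required ≥ 8.192 V / 0.189 mV = 43343.92.
Need 2^N ≥ 43343.92; 2^15 = 32768, 2^16 = 65536.
Minimum N = 16.

16 bits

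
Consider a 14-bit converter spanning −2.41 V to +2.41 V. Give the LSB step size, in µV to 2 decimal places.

294.19 µV

Full-scale span = 4.82 V.
LSB = 4.82 / 2^14 = 4.82 / 16384 = 0.000294189 V = 294.19 µV.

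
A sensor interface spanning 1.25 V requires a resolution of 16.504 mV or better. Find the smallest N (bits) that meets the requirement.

7 bits

Number of steps required ≥ 1.25 V / 16.504 mV = 75.74.
Need 2^N ≥ 75.74; 2^6 = 64, 2^7 = 128.
Minimum N = 7.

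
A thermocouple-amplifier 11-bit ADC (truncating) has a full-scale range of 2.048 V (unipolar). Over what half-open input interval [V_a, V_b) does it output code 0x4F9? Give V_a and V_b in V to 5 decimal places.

LSB = 2.048/2^11 = 1.000 mV.
Code 0x4F9 = 1273 decimal.
V_a = V_low + 1273·LSB = 1.273 V; V_b = V_low + 1274·LSB = 1.274 V.

[1.27300 V, 1.27400 V)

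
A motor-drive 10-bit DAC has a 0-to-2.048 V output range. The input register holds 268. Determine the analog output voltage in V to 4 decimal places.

0.5360 V

LSB = 2.048 V / 2^10 = 2.000 mV.
V_out = 0 + 268 × 0.002 V = 0.536 V.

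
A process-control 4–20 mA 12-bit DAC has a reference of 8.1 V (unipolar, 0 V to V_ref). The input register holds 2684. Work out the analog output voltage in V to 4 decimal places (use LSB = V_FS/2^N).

5.3077 V

LSB = 8.1 V / 2^12 = 1.978 mV.
V_out = 0 + 2684 × 0.00197754 V = 5.30771 V.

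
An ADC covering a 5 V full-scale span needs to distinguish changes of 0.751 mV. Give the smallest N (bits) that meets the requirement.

Number of steps required ≥ 5 V / 0.751 mV = 6657.79.
Need 2^N ≥ 6657.79; 2^12 = 4096, 2^13 = 8192.
Minimum N = 13.

13 bits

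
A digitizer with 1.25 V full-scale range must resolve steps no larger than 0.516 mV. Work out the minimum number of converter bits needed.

12 bits

Number of steps required ≥ 1.25 V / 0.516 mV = 2422.48.
Need 2^N ≥ 2422.48; 2^11 = 2048, 2^12 = 4096.
Minimum N = 12.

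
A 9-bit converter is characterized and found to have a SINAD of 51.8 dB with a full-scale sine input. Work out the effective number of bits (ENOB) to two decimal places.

8.31 bits

ENOB = (SINAD − 1.76) / 6.02 = (51.8 − 1.76)/6.02 = 8.312.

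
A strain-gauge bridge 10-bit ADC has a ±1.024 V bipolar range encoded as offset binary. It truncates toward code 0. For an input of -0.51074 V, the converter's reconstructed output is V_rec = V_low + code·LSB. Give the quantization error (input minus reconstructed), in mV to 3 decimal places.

LSB = 2.048/2^10 = 2.000 mV.
(V_in − V_low)/LSB = (-0.51074 − (−1.024))/0.002 = 256.6300 → code 256 (floor).
V_rec = (−1.024) + 256·0.002 = -0.512 V.
Difference: 0.00126 V → 1.260 mV.

1.260 mV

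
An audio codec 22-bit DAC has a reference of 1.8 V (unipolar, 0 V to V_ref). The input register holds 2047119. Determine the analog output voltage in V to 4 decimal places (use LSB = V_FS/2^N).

LSB = 1.8 V / 2^22 = 0.43 µV.
V_out = 0 + 2047119 × 4.29153e-07 V = 0.878528 V.

0.8785 V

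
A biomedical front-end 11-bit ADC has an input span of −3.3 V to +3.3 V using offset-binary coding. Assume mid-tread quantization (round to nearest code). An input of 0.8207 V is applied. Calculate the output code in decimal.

With 2048 levels over 6.6 V, one step is 3.223 mV.
Input sits at 1278.666 steps above V_low.
Round → code 1279.

code 1279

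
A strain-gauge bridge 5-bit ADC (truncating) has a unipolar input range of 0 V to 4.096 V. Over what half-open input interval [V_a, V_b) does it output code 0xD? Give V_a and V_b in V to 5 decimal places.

[1.66400 V, 1.79200 V)

LSB = 4.096/2^5 = 128.000 mV.
Code 0xD = 13 decimal.
V_a = V_low + 13·LSB = 1.664 V; V_b = V_low + 14·LSB = 1.792 V.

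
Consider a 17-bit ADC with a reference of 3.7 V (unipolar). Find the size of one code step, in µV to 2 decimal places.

28.23 µV

Full-scale span = 3.7 V.
LSB = 3.7 / 2^17 = 3.7 / 131072 = 2.82288e-05 V = 28.23 µV.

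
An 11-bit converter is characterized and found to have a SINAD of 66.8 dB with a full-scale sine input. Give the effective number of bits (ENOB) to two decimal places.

10.80 bits

ENOB = (SINAD − 1.76) / 6.02 = (66.8 − 1.76)/6.02 = 10.804.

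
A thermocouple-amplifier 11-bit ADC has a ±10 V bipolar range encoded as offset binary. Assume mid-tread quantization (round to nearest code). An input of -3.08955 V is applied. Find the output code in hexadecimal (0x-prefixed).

Full-scale span = 20 V; LSB = 20/2^11 = 9.766 mV.
(V_in − V_low)/LSB = (-3.08955 − (−10)) / 0.00976562 = 707.630.
round(707.630) = 708.
In hexadecimal (0x-prefixed): 0x2C4.

code 0x2C4 (decimal 708)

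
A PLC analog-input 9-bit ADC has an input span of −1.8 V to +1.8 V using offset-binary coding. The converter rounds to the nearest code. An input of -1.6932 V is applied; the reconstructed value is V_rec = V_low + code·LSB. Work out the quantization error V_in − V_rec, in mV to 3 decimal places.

1.331 mV

LSB = 3.6/2^9 = 7.031 mV.
Scaled input = 15.1893 LSBs, so code = 15.
V_rec = (−1.8) + 15·0.00703125 = -1.6945313 V.
Difference: 0.00133125 V → 1.331 mV.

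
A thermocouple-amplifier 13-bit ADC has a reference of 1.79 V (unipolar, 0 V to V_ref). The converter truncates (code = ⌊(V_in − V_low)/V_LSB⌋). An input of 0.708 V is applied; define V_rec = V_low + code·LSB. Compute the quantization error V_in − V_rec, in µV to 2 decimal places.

One LSB is 1.79 V / 8192 = 218.51 µV.
Scaled input = 3240.1877 LSBs, so code = 3240.
V_rec = 0 + 3240·0.000218506 = 0.70795898 V.
V_in − V_rec = 4.10156e-05 V = 41.02 µV.

41.02 µV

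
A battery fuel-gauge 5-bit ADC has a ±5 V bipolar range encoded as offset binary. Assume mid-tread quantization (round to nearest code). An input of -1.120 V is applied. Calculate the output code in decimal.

code 12

LSB = 10 V / 32 = 312.500 mV.
(-1.120 − (−5)) / 0.3125 = 12.416 LSBs.
Round → code 12.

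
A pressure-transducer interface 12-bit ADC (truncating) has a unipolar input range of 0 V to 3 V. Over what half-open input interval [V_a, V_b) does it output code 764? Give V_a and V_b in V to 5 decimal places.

LSB = 3/2^12 = 0.732 mV.
V_a = V_low + 764·LSB = 0.55957 V; V_b = V_low + 765·LSB = 0.560303 V.

[0.55957 V, 0.56030 V)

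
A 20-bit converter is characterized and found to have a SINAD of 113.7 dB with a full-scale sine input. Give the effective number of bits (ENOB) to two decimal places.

18.59 bits

ENOB = (SINAD − 1.76) / 6.02 = (113.7 − 1.76)/6.02 = 18.595.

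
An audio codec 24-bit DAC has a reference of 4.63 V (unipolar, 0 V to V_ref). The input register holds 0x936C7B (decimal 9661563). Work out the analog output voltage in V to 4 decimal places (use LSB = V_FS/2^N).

LSB = 4.63 V / 2^24 = 0.28 µV.
Code 0x936C7B = 9661563 decimal.
V_out = 0 + 9661563 × 2.7597e-07 V = 2.6663 V.

2.6663 V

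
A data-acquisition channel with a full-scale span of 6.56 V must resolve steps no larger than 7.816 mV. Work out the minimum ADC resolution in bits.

10 bits

Number of steps required ≥ 6.56 V / 7.816 mV = 839.30.
Need 2^N ≥ 839.30; 2^9 = 512, 2^10 = 1024.
Minimum N = 10.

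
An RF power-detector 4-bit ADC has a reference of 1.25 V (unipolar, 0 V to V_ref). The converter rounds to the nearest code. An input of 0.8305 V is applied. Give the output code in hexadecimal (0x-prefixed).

With 16 levels over 1.25 V, one step is 78.125 mV.
Input sits at 10.630 steps above V_low.
Round → code 11.
In hexadecimal (0x-prefixed): 0xB.

code 0xB (decimal 11)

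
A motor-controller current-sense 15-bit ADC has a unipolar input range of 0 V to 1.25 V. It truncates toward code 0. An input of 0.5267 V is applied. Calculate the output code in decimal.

Full-scale span = 1.25 V; LSB = 1.25/2^15 = 38.15 µV.
(V_in − V_low)/LSB = (0.5267 − 0) / 3.8147e-05 = 13807.124.
So the output code is 13807.

code 13807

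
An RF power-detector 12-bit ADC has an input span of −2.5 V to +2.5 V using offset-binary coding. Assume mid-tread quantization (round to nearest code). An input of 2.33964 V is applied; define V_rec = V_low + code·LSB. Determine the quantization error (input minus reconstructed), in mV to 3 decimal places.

One LSB is 5 V / 4096 = 1.221 mV.
(V_in − V_low)/LSB = (2.33964 − (−2.5))/0.0012207 = 3964.6331 → code 3965 (round).
Code 3965 maps back to (−2.5) + 3965×0.0012207 V = 2.3400879 V.
Difference: -0.000447891 V → -0.448 mV.

-0.448 mV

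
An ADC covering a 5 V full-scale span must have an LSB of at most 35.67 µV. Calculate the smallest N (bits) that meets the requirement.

Number of steps required ≥ 5 V / 35.67 µV = 140173.82.
Need 2^N ≥ 140173.82; 2^17 = 131072, 2^18 = 262144.
Minimum N = 18.

18 bits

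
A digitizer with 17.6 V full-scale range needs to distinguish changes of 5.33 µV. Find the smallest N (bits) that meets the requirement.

22 bits

Number of steps required ≥ 17.6 V / 5.33 µV = 3302063.79.
Need 2^N ≥ 3302063.79; 2^21 = 2097152, 2^22 = 4194304.
Minimum N = 22.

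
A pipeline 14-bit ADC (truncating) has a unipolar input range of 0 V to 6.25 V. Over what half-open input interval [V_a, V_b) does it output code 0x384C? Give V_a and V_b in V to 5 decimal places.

[5.49774 V, 5.49812 V)

LSB = 6.25/2^14 = 381.47 µV.
Code 0x384C = 14412 decimal.
V_a = V_low + 14412·LSB = 5.49774 V; V_b = V_low + 14413·LSB = 5.49812 V.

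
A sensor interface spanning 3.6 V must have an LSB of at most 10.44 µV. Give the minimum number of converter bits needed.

Number of steps required ≥ 3.6 V / 10.44 µV = 344827.59.
Need 2^N ≥ 344827.59; 2^18 = 262144, 2^19 = 524288.
Minimum N = 19.

19 bits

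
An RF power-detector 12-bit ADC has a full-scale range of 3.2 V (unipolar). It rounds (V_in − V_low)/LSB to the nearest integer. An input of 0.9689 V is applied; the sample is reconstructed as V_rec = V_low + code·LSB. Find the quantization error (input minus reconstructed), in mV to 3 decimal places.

0.150 mV

Step size: 3.2 V ÷ 2^12 = 0.781 mV.
(0.9689 − 0)/0.00078125 = 1240.1920; round gives code 1240.
Code 1240 maps back to 0 + 1240×0.00078125 V = 0.96875 V.
Error = 0.9689 − 0.96875 = 0.00015 V = 0.150 mV.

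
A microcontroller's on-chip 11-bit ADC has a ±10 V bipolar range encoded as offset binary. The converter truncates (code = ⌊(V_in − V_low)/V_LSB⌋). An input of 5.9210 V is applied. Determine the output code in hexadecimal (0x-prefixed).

Full-scale span = 20 V; LSB = 20/2^11 = 9.766 mV.
(V_in − V_low)/LSB = (5.9210 − (−10)) / 0.00976562 = 1630.310.
Floor → code 1630.
In hexadecimal (0x-prefixed): 0x65E.

code 0x65E (decimal 1630)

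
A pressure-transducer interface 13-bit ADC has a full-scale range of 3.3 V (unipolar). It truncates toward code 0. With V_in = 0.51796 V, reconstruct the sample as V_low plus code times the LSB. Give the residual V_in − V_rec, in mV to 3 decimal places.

Step size: 3.3 V ÷ 2^13 = 402.83 µV.
Scaled input = 1285.7965 LSBs, so code = 1285.
Code 1285 maps back to 0 + 1285×0.000402832 V = 0.51763916 V.
Difference: 0.00032084 V → 0.321 mV.

0.321 mV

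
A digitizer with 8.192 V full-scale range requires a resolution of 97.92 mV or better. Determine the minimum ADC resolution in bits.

7 bits

Number of steps required ≥ 8.192 V / 97.92 mV = 83.66.
Need 2^N ≥ 83.66; 2^6 = 64, 2^7 = 128.
Minimum N = 7.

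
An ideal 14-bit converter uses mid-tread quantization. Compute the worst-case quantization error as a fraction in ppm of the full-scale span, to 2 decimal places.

30.52 ppm

Rounding → worst-case error = ½ LSB = V_FS/2^15, so 1e+06/32768 = 30.5176 ppm of full scale.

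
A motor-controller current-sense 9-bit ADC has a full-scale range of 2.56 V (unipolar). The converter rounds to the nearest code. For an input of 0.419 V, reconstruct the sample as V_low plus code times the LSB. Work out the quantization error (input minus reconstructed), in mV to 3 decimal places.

-1.000 mV

Step size: 2.56 V ÷ 2^9 = 5.000 mV.
(0.419 − 0)/0.005 = 83.8000; round gives code 84.
Reconstructed: 0.42 V.
Difference: -0.001 V → -1.000 mV.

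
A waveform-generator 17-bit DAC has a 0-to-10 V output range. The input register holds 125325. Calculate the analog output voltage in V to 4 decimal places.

9.5615 V

LSB = 10 V / 2^17 = 76.29 µV.
V_out = 0 + 125325 × 7.62939e-05 V = 9.56154 V.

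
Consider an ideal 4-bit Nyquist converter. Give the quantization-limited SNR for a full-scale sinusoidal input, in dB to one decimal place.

25.8 dB

SNR ≈ 6.02·N + 1.76 dB = 6.02·4 + 1.76 = 25.84 dB.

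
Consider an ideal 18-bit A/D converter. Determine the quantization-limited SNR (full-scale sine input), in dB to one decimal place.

110.1 dB

SNR ≈ 6.02·N + 1.76 dB = 6.02·18 + 1.76 = 110.12 dB.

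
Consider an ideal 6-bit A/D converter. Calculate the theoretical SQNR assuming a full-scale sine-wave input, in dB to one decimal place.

37.9 dB

SNR ≈ 6.02·N + 1.76 dB = 6.02·6 + 1.76 = 37.88 dB.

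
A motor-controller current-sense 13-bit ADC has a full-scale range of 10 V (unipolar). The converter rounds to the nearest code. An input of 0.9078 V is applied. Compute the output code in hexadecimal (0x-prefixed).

With 8192 levels over 10 V, one step is 1.221 mV.
(0.9078 − 0) / 0.0012207 = 743.670 LSBs.
round(743.670) = 744.
In hexadecimal (0x-prefixed): 0x2E8.

code 0x2E8 (decimal 744)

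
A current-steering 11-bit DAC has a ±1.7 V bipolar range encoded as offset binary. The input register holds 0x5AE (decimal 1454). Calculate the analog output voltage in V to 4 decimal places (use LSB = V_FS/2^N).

0.7139 V

LSB = 3.4 V / 2^11 = 1.660 mV.
Code 0x5AE = 1454 decimal.
V_out = (−1.7) + 1454 × 0.00166016 V = 0.713867 V.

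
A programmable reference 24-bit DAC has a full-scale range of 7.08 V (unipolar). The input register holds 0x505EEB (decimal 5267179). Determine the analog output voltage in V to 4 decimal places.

2.2228 V

LSB = 7.08 V / 2^24 = 0.42 µV.
Code 0x505EEB = 5267179 decimal.
V_out = 0 + 5267179 × 4.22001e-07 V = 2.22275 V.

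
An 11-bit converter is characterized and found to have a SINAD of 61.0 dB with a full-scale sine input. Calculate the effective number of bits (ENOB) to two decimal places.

ENOB = (SINAD − 1.76) / 6.02 = (61.0 − 1.76)/6.02 = 9.841.

9.84 bits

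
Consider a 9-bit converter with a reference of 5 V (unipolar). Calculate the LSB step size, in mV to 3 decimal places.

9.766 mV

Full-scale span = 5 V.
LSB = 5 / 2^9 = 5 / 512 = 0.00976562 V = 9.766 mV.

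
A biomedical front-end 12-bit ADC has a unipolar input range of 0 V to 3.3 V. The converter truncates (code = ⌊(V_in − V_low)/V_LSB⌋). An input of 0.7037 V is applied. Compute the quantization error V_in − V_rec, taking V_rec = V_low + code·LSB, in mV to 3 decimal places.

One LSB is 3.3 V / 4096 = 0.806 mV.
(V_in − V_low)/LSB = (0.7037 − 0)/0.000805664 = 873.4410 → code 873 (floor).
V_rec = 0 + 873·0.000805664 = 0.70334473 V.
V_in − V_rec = 0.000355273 V = 0.355 mV.

0.355 mV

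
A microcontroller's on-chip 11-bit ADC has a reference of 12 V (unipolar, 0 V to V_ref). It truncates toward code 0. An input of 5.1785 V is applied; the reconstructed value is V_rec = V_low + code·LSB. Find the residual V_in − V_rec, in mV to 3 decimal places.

4.672 mV

One LSB is 12 V / 2048 = 5.859 mV.
(V_in − V_low)/LSB = (5.1785 − 0)/0.00585938 = 883.7973 → code 883 (floor).
V_rec = 0 + 883·0.00585938 = 5.1738281 V.
Difference: 0.00467187 V → 4.672 mV.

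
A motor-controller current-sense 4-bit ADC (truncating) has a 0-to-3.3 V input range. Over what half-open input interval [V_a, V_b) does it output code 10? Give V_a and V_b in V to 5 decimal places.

LSB = 3.3/2^4 = 206.250 mV.
V_a = V_low + 10·LSB = 2.0625 V; V_b = V_low + 11·LSB = 2.26875 V.

[2.06250 V, 2.26875 V)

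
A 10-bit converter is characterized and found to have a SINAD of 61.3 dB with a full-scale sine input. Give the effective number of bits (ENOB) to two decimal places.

ENOB = (SINAD − 1.76) / 6.02 = (61.3 − 1.76)/6.02 = 9.890.

9.89 bits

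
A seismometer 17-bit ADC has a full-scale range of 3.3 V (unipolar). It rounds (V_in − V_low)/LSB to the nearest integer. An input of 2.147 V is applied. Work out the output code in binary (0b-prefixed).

code 0b10100110100011100 (decimal 85276)

Full-scale span = 3.3 V; LSB = 3.3/2^17 = 25.18 µV.
Input sits at 85276.238 steps above V_low.
round(85276.238) = 85276.
In binary (0b-prefixed): 0b10100110100011100.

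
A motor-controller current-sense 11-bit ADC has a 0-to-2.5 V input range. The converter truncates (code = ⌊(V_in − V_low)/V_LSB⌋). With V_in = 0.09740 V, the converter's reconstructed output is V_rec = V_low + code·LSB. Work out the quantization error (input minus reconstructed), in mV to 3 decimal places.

0.964 mV

Step size: 2.5 V ÷ 2^11 = 1.221 mV.
(V_in − V_low)/LSB = (0.09740 − 0)/0.0012207 = 79.7901 → code 79 (floor).
V_rec = 0 + 79·0.0012207 = 0.096435547 V.
Difference: 0.000964453 V → 0.964 mV.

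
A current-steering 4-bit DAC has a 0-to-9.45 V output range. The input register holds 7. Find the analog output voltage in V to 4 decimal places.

LSB = 9.45 V / 2^4 = 0.5906 V.
V_out = 0 + 7 × 0.590625 V = 4.13438 V.

4.1344 V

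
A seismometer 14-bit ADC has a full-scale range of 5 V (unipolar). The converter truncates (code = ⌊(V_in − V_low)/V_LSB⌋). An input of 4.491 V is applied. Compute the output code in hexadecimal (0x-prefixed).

code 0x397C (decimal 14716)

With 16384 levels over 5 V, one step is 305.18 µV.
(V_in − V_low)/LSB = (4.491 − 0) / 0.000305176 = 14716.109.
Floor → code 14716.
In hexadecimal (0x-prefixed): 0x397C.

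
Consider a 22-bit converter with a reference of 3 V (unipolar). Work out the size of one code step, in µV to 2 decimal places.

0.72 µV

Full-scale span = 3 V.
LSB = 3 / 2^22 = 3 / 4194304 = 7.15256e-07 V = 0.72 µV.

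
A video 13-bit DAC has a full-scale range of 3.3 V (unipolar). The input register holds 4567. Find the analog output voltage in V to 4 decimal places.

1.8397 V

LSB = 3.3 V / 2^13 = 402.83 µV.
V_out = 0 + 4567 × 0.000402832 V = 1.83973 V.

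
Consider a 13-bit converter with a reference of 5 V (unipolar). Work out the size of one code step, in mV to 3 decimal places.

0.610 mV

Full-scale span = 5 V.
LSB = 5 / 2^13 = 5 / 8192 = 0.000610352 V = 0.610 mV.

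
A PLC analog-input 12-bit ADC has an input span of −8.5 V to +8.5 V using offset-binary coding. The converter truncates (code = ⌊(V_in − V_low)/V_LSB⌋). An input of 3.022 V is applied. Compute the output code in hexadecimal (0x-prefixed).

Full-scale span = 17 V; LSB = 17/2^12 = 4.150 mV.
(3.022 − (−8.5)) / 0.00415039 = 2776.124 LSBs.
Floor → code 2776.
In hexadecimal (0x-prefixed): 0xAD8.

code 0xAD8 (decimal 2776)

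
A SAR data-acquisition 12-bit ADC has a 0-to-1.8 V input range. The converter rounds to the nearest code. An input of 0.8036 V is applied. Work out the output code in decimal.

code 1829

Full-scale span = 1.8 V; LSB = 1.8/2^12 = 439.45 µV.
(V_in − V_low)/LSB = (0.8036 − 0) / 0.000439453 = 1828.636.
round(1828.636) = 1829.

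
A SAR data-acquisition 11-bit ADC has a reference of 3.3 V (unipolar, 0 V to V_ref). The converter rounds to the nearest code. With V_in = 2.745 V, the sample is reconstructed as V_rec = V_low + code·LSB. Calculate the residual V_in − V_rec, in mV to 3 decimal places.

LSB = 3.3/2^11 = 1.611 mV.
Scaled input = 1703.5636 LSBs, so code = 1704.
Reconstructed: 2.7457031 V.
V_in − V_rec = -0.000703125 V = -0.703 mV.

-0.703 mV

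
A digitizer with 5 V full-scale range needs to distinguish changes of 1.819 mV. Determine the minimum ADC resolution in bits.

Number of steps required ≥ 5 V / 1.819 mV = 2748.76.
Need 2^N ≥ 2748.76; 2^11 = 2048, 2^12 = 4096.
Minimum N = 12.

12 bits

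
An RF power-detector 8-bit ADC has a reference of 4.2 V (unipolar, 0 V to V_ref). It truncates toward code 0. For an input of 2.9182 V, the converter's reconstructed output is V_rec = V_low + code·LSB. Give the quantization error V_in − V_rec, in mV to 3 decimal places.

14.294 mV

One LSB is 4.2 V / 256 = 16.406 mV.
(2.9182 − 0)/0.0164063 = 177.8712; ⌊·⌋ gives code 177.
Code 177 maps back to 0 + 177×0.0164063 V = 2.9039062 V.
Difference: 0.0142937 V → 14.294 mV.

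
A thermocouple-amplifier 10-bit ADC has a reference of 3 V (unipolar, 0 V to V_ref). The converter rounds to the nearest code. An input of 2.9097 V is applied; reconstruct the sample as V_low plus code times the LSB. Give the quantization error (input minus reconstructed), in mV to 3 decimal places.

0.520 mV

One LSB is 3 V / 1024 = 2.930 mV.
Scaled input = 993.1776 LSBs, so code = 993.
V_rec = 0 + 993·0.00292969 = 2.9091797 V.
Difference: 0.000520313 V → 0.520 mV.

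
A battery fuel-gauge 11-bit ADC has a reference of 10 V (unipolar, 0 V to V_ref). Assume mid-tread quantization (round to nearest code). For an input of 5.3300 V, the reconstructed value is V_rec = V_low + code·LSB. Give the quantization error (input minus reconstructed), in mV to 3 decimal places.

Step size: 10 V ÷ 2^11 = 4.883 mV.
Scaled input = 1091.5840 LSBs, so code = 1092.
Reconstructed: 5.3320312 V.
V_in − V_rec = -0.00203125 V = -2.031 mV.

-2.031 mV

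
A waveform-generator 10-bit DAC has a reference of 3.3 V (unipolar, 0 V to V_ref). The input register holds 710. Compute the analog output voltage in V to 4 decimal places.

LSB = 3.3 V / 2^10 = 3.223 mV.
V_out = 0 + 710 × 0.00322266 V = 2.28809 V.

2.2881 V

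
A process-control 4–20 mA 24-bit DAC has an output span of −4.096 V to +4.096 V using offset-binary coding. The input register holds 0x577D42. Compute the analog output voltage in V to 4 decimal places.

-1.2963 V

LSB = 8.192 V / 2^24 = 0.49 µV.
Code 0x577D42 = 5733698 decimal.
V_out = (−4.096) + 5733698 × 4.88281e-07 V = -1.29634 V.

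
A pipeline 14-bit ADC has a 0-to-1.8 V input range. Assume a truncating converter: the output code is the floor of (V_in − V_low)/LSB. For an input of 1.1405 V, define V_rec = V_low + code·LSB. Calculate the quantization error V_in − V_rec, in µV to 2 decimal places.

One LSB is 1.8 V / 16384 = 109.86 µV.
(V_in − V_low)/LSB = (1.1405 − 0)/0.000109863 = 10381.0844 → code 10381 (floor).
Code 10381 maps back to 0 + 10381×0.000109863 V = 1.1404907 V.
V_in − V_rec = 9.27734e-06 V = 9.28 µV.

9.28 µV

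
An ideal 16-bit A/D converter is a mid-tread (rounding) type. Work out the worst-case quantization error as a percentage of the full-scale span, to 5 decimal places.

0.00076 %

Rounding → worst-case error = ½ LSB = V_FS/2^17, so 100/131072 = 0.000762939 % of full scale.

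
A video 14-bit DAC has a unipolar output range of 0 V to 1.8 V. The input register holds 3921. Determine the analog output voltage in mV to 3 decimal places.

LSB = 1.8 V / 2^14 = 109.86 µV.
V_out = 0 + 3921 × 0.000109863 V = 0.430774 V.
= 430.774 mV.

430.774 mV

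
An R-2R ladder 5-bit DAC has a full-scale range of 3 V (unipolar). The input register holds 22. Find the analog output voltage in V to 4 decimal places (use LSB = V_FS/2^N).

LSB = 3 V / 2^5 = 93.750 mV.
V_out = 0 + 22 × 0.09375 V = 2.0625 V.

2.0625 V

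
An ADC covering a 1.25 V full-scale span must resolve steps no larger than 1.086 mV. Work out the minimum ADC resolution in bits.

Number of steps required ≥ 1.25 V / 1.086 mV = 1151.01.
Need 2^N ≥ 1151.01; 2^10 = 1024, 2^11 = 2048.
Minimum N = 11.

11 bits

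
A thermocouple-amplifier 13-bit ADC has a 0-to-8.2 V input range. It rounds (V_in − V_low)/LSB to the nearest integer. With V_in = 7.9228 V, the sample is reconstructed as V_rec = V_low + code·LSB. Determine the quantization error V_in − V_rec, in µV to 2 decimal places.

One LSB is 8.2 V / 8192 = 1.001 mV.
(V_in − V_low)/LSB = (7.9228 − 0)/0.00100098 = 7915.0704 → code 7915 (round).
V_rec = 0 + 7915·0.00100098 = 7.9227295 V.
V_in − V_rec = 7.05078e-05 V = 70.51 µV.

70.51 µV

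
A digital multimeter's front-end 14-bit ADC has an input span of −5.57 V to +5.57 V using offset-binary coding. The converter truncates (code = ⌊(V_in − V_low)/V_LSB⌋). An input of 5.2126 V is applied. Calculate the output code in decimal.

LSB = 11.14 V / 16384 = 0.680 mV.
(5.2126 − (−5.57)) / 0.000679932 = 15858.359 LSBs.
So the output code is 15858.

code 15858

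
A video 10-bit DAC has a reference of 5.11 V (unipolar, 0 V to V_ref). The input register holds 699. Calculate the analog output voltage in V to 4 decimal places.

3.4882 V

LSB = 5.11 V / 2^10 = 4.990 mV.
V_out = 0 + 699 × 0.00499023 V = 3.48817 V.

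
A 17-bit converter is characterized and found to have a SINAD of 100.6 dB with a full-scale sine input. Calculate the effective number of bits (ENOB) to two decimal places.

ENOB = (SINAD − 1.76) / 6.02 = (100.6 − 1.76)/6.02 = 16.419.

16.42 bits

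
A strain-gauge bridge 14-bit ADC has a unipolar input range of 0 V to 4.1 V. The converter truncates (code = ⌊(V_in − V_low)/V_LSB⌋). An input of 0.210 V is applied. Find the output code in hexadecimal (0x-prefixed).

LSB = 4.1 V / 16384 = 250.24 µV.
(0.210 − 0) / 0.000250244 = 839.180 LSBs.
So the output code is 839.
In hexadecimal (0x-prefixed): 0x347.

code 0x347 (decimal 839)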